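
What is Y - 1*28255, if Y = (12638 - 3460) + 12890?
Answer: -6187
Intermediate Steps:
Y = 22068 (Y = 9178 + 12890 = 22068)
Y - 1*28255 = 22068 - 1*28255 = 22068 - 28255 = -6187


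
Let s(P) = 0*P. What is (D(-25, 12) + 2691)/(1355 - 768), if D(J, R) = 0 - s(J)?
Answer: 2691/587 ≈ 4.5843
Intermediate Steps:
s(P) = 0
D(J, R) = 0 (D(J, R) = 0 - 1*0 = 0 + 0 = 0)
(D(-25, 12) + 2691)/(1355 - 768) = (0 + 2691)/(1355 - 768) = 2691/587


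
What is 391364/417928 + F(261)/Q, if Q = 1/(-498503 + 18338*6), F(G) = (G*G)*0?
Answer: 97841/104482 ≈ 0.93644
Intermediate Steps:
F(G) = 0 (F(G) = G**2*0 = 0)
Q = -1/388475 (Q = 1/(-498503 + 110028) = 1/(-388475) = -1/388475 ≈ -2.5742e-6)
391364/417928 + F(261)/Q = 391364/417928 + 0/(-1/388475) = 391364*(1/417928) + 0*(-388475) = 97841/104482 + 0 = 97841/104482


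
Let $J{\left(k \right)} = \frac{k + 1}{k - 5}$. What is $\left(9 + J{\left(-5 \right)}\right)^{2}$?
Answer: $\frac{2209}{25} \approx 88.36$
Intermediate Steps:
$J{\left(k \right)} = \frac{1 + k}{-5 + k}$
$\left(9 + J{\left(-5 \right)}\right)^{2} = \left(9 + \frac{1 - 5}{-5 - 5}\right)^{2} = \left(9 + \frac{1}{-10} \left(-4\right)\right)^{2} = \left(9 - - \frac{2}{5}\right)^{2} = \left(9 + \frac{2}{5}\right)^{2} = \left(\frac{47}{5}\right)^{2} = \frac{2209}{25}$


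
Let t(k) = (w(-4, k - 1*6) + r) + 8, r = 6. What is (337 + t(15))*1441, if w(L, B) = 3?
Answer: 510114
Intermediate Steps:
t(k) = 17 (t(k) = (3 + 6) + 8 = 9 + 8 = 17)
(337 + t(15))*1441 = (337 + 17)*1441 = 354*1441 = 510114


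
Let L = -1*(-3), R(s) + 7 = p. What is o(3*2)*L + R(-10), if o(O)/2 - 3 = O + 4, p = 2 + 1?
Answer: 74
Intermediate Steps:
p = 3
R(s) = -4 (R(s) = -7 + 3 = -4)
L = 3
o(O) = 14 + 2*O (o(O) = 6 + 2*(O + 4) = 6 + 2*(4 + O) = 6 + (8 + 2*O) = 14 + 2*O)
o(3*2)*L + R(-10) = (14 + 2*(3*2))*3 - 4 = (14 + 2*6)*3 - 4 = (14 + 12)*3 - 4 = 26*3 - 4 = 78 - 4 = 74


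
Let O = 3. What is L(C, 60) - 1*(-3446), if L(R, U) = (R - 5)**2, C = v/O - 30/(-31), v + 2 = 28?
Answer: 29990215/8649 ≈ 3467.5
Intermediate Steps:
v = 26 (v = -2 + 28 = 26)
C = 896/93 (C = 26/3 - 30/(-31) = 26*(1/3) - 30*(-1/31) = 26/3 + 30/31 = 896/93 ≈ 9.6344)
L(R, U) = (-5 + R)**2
L(C, 60) - 1*(-3446) = (-5 + 896/93)**2 - 1*(-3446) = (431/93)**2 + 3446 = 185761/8649 + 3446 = 29990215/8649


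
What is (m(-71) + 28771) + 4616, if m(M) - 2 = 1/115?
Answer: 3839736/115 ≈ 33389.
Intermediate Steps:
m(M) = 231/115 (m(M) = 2 + 1/115 = 231/115)
(m(-71) + 28771) + 4616 = (231/115 + 28771) + 4616 = 3308896/115 + 4616 = 3839736/115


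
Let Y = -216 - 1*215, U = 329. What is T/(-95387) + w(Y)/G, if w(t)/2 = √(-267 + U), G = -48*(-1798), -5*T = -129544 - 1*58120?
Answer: -187664/476935 + √62/43152 ≈ -0.39330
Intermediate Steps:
Y = -431 (Y = -216 - 215 = -431)
T = 187664/5 (T = -(-129544 - 1*58120)/5 = -(-129544 - 58120)/5 = -⅕*(-187664) = 187664/5 ≈ 37533.)
G = 86304
w(t) = 2*√62 (w(t) = 2*√(-267 + 329) = 2*√62)
T/(-95387) + w(Y)/G = (187664/5)/(-95387) + (2*√62)/86304 = (187664/5)*(-1/95387) + (2*√62)*(1/86304) = -187664/476935 + √62/43152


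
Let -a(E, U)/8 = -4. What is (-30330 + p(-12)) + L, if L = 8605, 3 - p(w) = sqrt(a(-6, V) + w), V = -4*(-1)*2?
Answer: -21722 - 2*sqrt(5) ≈ -21726.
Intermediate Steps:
V = 8 (V = 4*2 = 8)
a(E, U) = 32 (a(E, U) = -8*(-4) = 32)
p(w) = 3 - sqrt(32 + w)
(-30330 + p(-12)) + L = (-30330 + (3 - sqrt(32 - 12))) + 8605 = (-30330 + (3 - sqrt(20))) + 8605 = (-30330 + (3 - 2*sqrt(5))) + 8605 = (-30327 - 2*sqrt(5)) + 8605 = -21722 - 2*sqrt(5)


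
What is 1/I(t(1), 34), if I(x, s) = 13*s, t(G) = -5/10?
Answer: 1/442 ≈ 0.0022624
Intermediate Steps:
t(G) = -½ (t(G) = -5*⅒ = -½)
1/I(t(1), 34) = 1/(13*34) = 1/442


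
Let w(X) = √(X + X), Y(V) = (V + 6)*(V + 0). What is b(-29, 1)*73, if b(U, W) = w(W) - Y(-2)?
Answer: 584 + 73*√2 ≈ 687.24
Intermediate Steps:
Y(V) = V*(6 + V) (Y(V) = (6 + V)*V = V*(6 + V))
w(X) = √2*√X (w(X) = √(2*X) = √2*√X)
b(U, W) = 8 + √2*√W (b(U, W) = √2*√W - (-2)*(6 - 2) = √2*√W - (-2)*4 = √2*√W - 1*(-8) = √2*√W + 8 = 8 + √2*√W)
b(-29, 1)*73 = (8 + √2*√1)*73 = (8 + √2*1)*73 = (8 + √2)*73 = 584 + 73*√2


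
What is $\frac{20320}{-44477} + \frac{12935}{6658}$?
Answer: $\frac{440019435}{296127866} \approx 1.4859$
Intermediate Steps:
$\frac{20320}{-44477} + \frac{12935}{6658} = 20320 \left(- \frac{1}{44477}\right) + 12935 \cdot \frac{1}{6658} = - \frac{20320}{44477} + \frac{12935}{6658} = \frac{440019435}{296127866}$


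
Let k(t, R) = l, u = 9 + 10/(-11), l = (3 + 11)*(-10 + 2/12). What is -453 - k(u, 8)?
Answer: -946/3 ≈ -315.33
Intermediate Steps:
l = -413/3 (l = 14*(-10 + 2*(1/12)) = 14*(-10 + ⅙) = 14*(-59/6) = -413/3 ≈ -137.67)
u = 89/11 (u = 9 + 10*(-1/11) = 9 - 10/11 = 89/11 ≈ 8.0909)
k(t, R) = -413/3
-453 - k(u, 8) = -453 - 1*(-413/3) = -453 + 413/3 = -946/3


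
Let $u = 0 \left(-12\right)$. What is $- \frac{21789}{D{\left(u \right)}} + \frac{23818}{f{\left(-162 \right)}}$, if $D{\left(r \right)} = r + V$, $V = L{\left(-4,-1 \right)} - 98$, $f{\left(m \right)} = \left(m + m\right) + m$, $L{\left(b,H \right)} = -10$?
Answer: $\frac{148465}{972} \approx 152.74$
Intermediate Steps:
$u = 0$
$f{\left(m \right)} = 3 m$ ($f{\left(m \right)} = 2 m + m = 3 m$)
$V = -108$ ($V = -10 - 98 = -108$)
$D{\left(r \right)} = -108 + r$ ($D{\left(r \right)} = r - 108 = -108 + r$)
$- \frac{21789}{D{\left(u \right)}} + \frac{23818}{f{\left(-162 \right)}} = - \frac{21789}{-108 + 0} + \frac{23818}{3 \left(-162\right)} = - \frac{21789}{-108} + \frac{23818}{-486} = \left(-21789\right) \left(- \frac{1}{108}\right) + 23818 \left(- \frac{1}{486}\right) = \frac{807}{4} - \frac{11909}{243} = \frac{148465}{972}$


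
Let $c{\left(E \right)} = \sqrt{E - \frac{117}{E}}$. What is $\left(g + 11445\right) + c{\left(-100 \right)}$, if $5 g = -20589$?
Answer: $\frac{36636}{5} + \frac{i \sqrt{9883}}{10} \approx 7327.2 + 9.9413 i$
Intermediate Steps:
$g = - \frac{20589}{5}$ ($g = \frac{1}{5} \left(-20589\right) = - \frac{20589}{5} \approx -4117.8$)
$\left(g + 11445\right) + c{\left(-100 \right)} = \left(- \frac{20589}{5} + 11445\right) + \sqrt{-100 - \frac{117}{-100}} = \frac{36636}{5} + \sqrt{-100 - - \frac{117}{100}} = \frac{36636}{5} + \sqrt{-100 + \frac{117}{100}} = \frac{36636}{5} + \sqrt{- \frac{9883}{100}} = \frac{36636}{5} + \frac{i \sqrt{9883}}{10}$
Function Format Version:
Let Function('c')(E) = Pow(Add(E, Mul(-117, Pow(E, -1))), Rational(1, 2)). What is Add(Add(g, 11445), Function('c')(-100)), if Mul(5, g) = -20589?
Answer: Add(Rational(36636, 5), Mul(Rational(1, 10), I, Pow(9883, Rational(1, 2)))) ≈ Add(7327.2, Mul(9.9413, I))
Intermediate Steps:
g = Rational(-20589, 5) (g = Mul(Rational(1, 5), -20589) = Rational(-20589, 5) ≈ -4117.8)
Add(Add(g, 11445), Function('c')(-100)) = Add(Add(Rational(-20589, 5), 11445), Pow(Add(-100, Mul(-117, Pow(-100, -1))), Rational(1, 2))) = Add(Rational(36636, 5), Pow(Add(-100, Mul(-117, Rational(-1, 100))), Rational(1, 2))) = Add(Rational(36636, 5), Pow(Add(-100, Rational(117, 100)), Rational(1, 2))) = Add(Rational(36636, 5), Pow(Rational(-9883, 100), Rational(1, 2))) = Add(Rational(36636, 5), Mul(Rational(1, 10), I, Pow(9883, Rational(1, 2))))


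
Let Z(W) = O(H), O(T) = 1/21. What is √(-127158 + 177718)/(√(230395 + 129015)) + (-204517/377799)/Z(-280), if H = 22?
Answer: -1431619/125933 + 8*√2839339/35941 ≈ -10.993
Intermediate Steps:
O(T) = 1/21
Z(W) = 1/21
√(-127158 + 177718)/(√(230395 + 129015)) + (-204517/377799)/Z(-280) = √(-127158 + 177718)/(√(230395 + 129015)) + (-204517/377799)/(1/21) = √50560/(√359410) - 204517*1/377799*21 = (8*√790)*(√359410/359410) - 204517/377799*21 = 8*√2839339/35941 - 1431619/125933 = -1431619/125933 + 8*√2839339/35941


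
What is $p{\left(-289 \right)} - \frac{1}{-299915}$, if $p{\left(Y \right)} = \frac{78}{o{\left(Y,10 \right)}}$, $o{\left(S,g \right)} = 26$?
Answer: $\frac{899746}{299915} \approx 3.0$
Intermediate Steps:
$p{\left(Y \right)} = 3$ ($p{\left(Y \right)} = \frac{78}{26} = 78 \cdot \frac{1}{26} = 3$)
$p{\left(-289 \right)} - \frac{1}{-299915} = 3 - \frac{1}{-299915} = 3 - - \frac{1}{299915} = 3 + \frac{1}{299915} = \frac{899746}{299915}$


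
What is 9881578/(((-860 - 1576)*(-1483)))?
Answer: 705827/258042 ≈ 2.7353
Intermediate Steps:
9881578/(((-860 - 1576)*(-1483))) = 9881578/((-2436*(-1483))) = 9881578/3612588 = 9881578*(1/3612588) = 705827/258042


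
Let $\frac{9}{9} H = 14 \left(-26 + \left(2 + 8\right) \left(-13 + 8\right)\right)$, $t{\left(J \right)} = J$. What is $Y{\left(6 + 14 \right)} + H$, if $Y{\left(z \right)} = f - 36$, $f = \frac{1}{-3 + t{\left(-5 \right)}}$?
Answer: $- \frac{8801}{8} \approx -1100.1$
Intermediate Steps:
$f = - \frac{1}{8}$ ($f = \frac{1}{-3 - 5} = \frac{1}{-8} = - \frac{1}{8} \approx -0.125$)
$Y{\left(z \right)} = - \frac{289}{8}$ ($Y{\left(z \right)} = - \frac{1}{8} - 36 = - \frac{289}{8}$)
$H = -1064$ ($H = 14 \left(-26 + \left(2 + 8\right) \left(-13 + 8\right)\right) = 14 \left(-26 + 10 \left(-5\right)\right) = 14 \left(-26 - 50\right) = 14 \left(-76\right) = -1064$)
$Y{\left(6 + 14 \right)} + H = - \frac{289}{8} - 1064 = - \frac{8801}{8}$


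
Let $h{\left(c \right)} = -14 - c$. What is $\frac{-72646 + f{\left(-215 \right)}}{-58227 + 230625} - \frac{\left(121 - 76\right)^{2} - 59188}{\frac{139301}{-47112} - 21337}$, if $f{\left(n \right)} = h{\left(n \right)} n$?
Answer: $- \frac{580761666269633}{173323440221910} \approx -3.3507$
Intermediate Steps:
$f{\left(n \right)} = n \left(-14 - n\right)$ ($f{\left(n \right)} = \left(-14 - n\right) n = n \left(-14 - n\right)$)
$\frac{-72646 + f{\left(-215 \right)}}{-58227 + 230625} - \frac{\left(121 - 76\right)^{2} - 59188}{\frac{139301}{-47112} - 21337} = \frac{-72646 - - 215 \left(14 - 215\right)}{-58227 + 230625} - \frac{\left(121 - 76\right)^{2} - 59188}{\frac{139301}{-47112} - 21337} = \frac{-72646 - \left(-215\right) \left(-201\right)}{172398} - \frac{45^{2} - 59188}{139301 \left(- \frac{1}{47112}\right) - 21337} = \left(-72646 - 43215\right) \frac{1}{172398} - \frac{2025 - 59188}{- \frac{139301}{47112} - 21337} = \left(-115861\right) \frac{1}{172398} - - \frac{57163}{- \frac{1005368045}{47112}} = - \frac{115861}{172398} - \left(-57163\right) \left(- \frac{47112}{1005368045}\right) = - \frac{115861}{172398} - \frac{2693063256}{1005368045} = - \frac{580761666269633}{173323440221910}$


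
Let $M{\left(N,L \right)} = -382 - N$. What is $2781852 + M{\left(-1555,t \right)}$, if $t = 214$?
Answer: $2783025$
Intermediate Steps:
$2781852 + M{\left(-1555,t \right)} = 2781852 - -1173 = 2781852 + \left(-382 + 1555\right) = 2781852 + 1173 = 2783025$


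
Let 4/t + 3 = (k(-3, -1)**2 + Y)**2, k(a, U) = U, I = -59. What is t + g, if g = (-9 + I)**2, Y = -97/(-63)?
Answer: 63332308/13693 ≈ 4625.2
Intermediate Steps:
Y = 97/63 (Y = -97*(-1/63) = 97/63 ≈ 1.5397)
t = 15876/13693 (t = 4/(-3 + ((-1)**2 + 97/63)**2) = 4/(-3 + (1 + 97/63)**2) = 4/(-3 + (160/63)**2) = 4/(-3 + 25600/3969) = 4/(13693/3969) = 4*(3969/13693) = 15876/13693 ≈ 1.1594)
g = 4624 (g = (-9 - 59)**2 = (-68)**2 = 4624)
t + g = 15876/13693 + 4624 = 63332308/13693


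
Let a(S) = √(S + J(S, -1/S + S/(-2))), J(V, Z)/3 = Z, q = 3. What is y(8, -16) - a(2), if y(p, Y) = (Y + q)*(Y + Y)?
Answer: 416 - I*√10/2 ≈ 416.0 - 1.5811*I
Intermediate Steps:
y(p, Y) = 2*Y*(3 + Y) (y(p, Y) = (Y + 3)*(Y + Y) = (3 + Y)*(2*Y) = 2*Y*(3 + Y))
J(V, Z) = 3*Z
a(S) = √(-3/S - S/2) (a(S) = √(S + 3*(-1/S + S/(-2))) = √(S + 3*(-1/S + S*(-½))) = √(S + 3*(-1/S - S/2)) = √(S + (-3/S - 3*S/2)) = √(-3/S - S/2))
y(8, -16) - a(2) = 2*(-16)*(3 - 16) - √(-12/2 - 2*2)/2 = 2*(-16)*(-13) - √(-12*½ - 4)/2 = 416 - √(-6 - 4)/2 = 416 - √(-10)/2 = 416 - I*√10/2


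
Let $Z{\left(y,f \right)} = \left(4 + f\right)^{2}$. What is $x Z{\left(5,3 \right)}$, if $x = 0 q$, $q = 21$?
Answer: $0$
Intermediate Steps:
$x = 0$ ($x = 0 \cdot 21 = 0$)
$x Z{\left(5,3 \right)} = 0 \left(4 + 3\right)^{2} = 0 \cdot 7^{2} = 0 \cdot 49 = 0$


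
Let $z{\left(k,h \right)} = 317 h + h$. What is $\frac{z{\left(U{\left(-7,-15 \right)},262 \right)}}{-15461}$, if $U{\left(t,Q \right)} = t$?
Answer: $- \frac{83316}{15461} \approx -5.3888$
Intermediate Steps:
$z{\left(k,h \right)} = 318 h$
$\frac{z{\left(U{\left(-7,-15 \right)},262 \right)}}{-15461} = \frac{318 \cdot 262}{-15461} = 83316 \left(- \frac{1}{15461}\right) = - \frac{83316}{15461}$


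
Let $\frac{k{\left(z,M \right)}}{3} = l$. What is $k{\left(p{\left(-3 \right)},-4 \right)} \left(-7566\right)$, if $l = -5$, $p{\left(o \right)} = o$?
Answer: $113490$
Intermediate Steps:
$k{\left(z,M \right)} = -15$ ($k{\left(z,M \right)} = 3 \left(-5\right) = -15$)
$k{\left(p{\left(-3 \right)},-4 \right)} \left(-7566\right) = \left(-15\right) \left(-7566\right) = 113490$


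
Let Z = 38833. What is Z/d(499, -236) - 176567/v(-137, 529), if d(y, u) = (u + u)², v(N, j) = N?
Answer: 39341622649/30521408 ≈ 1289.0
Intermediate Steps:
d(y, u) = 4*u² (d(y, u) = (2*u)² = 4*u²)
Z/d(499, -236) - 176567/v(-137, 529) = 38833/((4*(-236)²)) - 176567/(-137) = 38833/((4*55696)) - 176567*(-1/137) = 38833/222784 + 176567/137 = 39341622649/30521408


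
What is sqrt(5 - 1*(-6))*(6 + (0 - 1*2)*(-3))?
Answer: 12*sqrt(11) ≈ 39.799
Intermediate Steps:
sqrt(5 - 1*(-6))*(6 + (0 - 1*2)*(-3)) = sqrt(5 + 6)*(6 + (0 - 2)*(-3)) = sqrt(11)*(6 - 2*(-3)) = sqrt(11)*(6 + 6) = sqrt(11)*12 = 12*sqrt(11)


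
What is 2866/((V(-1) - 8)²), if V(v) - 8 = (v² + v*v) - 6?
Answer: 1433/8 ≈ 179.13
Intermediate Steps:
V(v) = 2 + 2*v² (V(v) = 8 + ((v² + v*v) - 6) = 8 + ((v² + v²) - 6) = 8 + (2*v² - 6) = 8 + (-6 + 2*v²) = 2 + 2*v²)
2866/((V(-1) - 8)²) = 2866/(((2 + 2*(-1)²) - 8)²) = 2866/(((2 + 2*1) - 8)²) = 2866/(((2 + 2) - 8)²) = 2866/((4 - 8)²) = 2866/((-4)²) = 2866/16 = 2866*(1/16) = 1433/8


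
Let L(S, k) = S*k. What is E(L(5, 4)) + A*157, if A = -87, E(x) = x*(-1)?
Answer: -13679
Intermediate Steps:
E(x) = -x
E(L(5, 4)) + A*157 = -5*4 - 87*157 = -1*20 - 13659 = -20 - 13659 = -13679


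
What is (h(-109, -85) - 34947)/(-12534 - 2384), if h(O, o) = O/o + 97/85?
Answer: 2970289/1268030 ≈ 2.3424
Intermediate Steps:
h(O, o) = 97/85 + O/o (h(O, o) = O/o + 97*(1/85) = O/o + 97/85 = 97/85 + O/o)
(h(-109, -85) - 34947)/(-12534 - 2384) = ((97/85 - 109/(-85)) - 34947)/(-12534 - 2384) = ((97/85 - 109*(-1/85)) - 34947)/(-14918) = ((97/85 + 109/85) - 34947)*(-1/14918) = (206/85 - 34947)*(-1/14918) = -2970289/85*(-1/14918) = 2970289/1268030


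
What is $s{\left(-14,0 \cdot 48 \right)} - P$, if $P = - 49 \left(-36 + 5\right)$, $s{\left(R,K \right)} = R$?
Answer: $-1533$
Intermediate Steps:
$P = 1519$ ($P = \left(-49\right) \left(-31\right) = 1519$)
$s{\left(-14,0 \cdot 48 \right)} - P = -14 - 1519 = -1533$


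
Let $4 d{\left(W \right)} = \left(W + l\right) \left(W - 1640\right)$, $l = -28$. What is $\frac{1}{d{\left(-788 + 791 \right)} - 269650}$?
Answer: $- \frac{4}{1037675} \approx -3.8548 \cdot 10^{-6}$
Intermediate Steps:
$d{\left(W \right)} = \frac{\left(-1640 + W\right) \left(-28 + W\right)}{4}$ ($d{\left(W \right)} = \frac{\left(W - 28\right) \left(W - 1640\right)}{4} = \frac{\left(-28 + W\right) \left(-1640 + W\right)}{4} = \frac{\left(-1640 + W\right) \left(-28 + W\right)}{4}$)
$\frac{1}{d{\left(-788 + 791 \right)} - 269650} = \frac{1}{\left(11480 - 417 \left(-788 + 791\right) + \frac{\left(-788 + 791\right)^{2}}{4}\right) - 269650} = \frac{1}{\left(11480 - 1251 + \frac{3^{2}}{4}\right) - 269650} = \frac{1}{\left(11480 - 1251 + \frac{1}{4} \cdot 9\right) - 269650} = \frac{1}{\left(11480 - 1251 + \frac{9}{4}\right) - 269650} = \frac{1}{\frac{40925}{4} - 269650} = \frac{1}{- \frac{1037675}{4}} = - \frac{4}{1037675}$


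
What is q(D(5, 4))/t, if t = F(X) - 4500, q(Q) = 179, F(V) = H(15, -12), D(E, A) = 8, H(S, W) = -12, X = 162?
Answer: -179/4512 ≈ -0.039672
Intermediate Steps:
F(V) = -12
t = -4512 (t = -12 - 4500 = -4512)
q(D(5, 4))/t = 179/(-4512) = 179*(-1/4512) = -179/4512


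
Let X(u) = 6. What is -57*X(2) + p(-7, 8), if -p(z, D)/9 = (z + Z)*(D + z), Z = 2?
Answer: -297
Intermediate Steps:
p(z, D) = -9*(2 + z)*(D + z) (p(z, D) = -9*(z + 2)*(D + z) = -9*(2 + z)*(D + z))
-57*X(2) + p(-7, 8) = -57*6 + (-18*8 - 18*(-7) - 9*(-7)**2 - 9*8*(-7)) = -342 + (-144 + 126 - 9*49 + 504) = -342 + (-144 + 126 - 441 + 504) = -342 + 45 = -297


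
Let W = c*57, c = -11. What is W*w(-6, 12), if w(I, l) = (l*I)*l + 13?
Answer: 533577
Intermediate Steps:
w(I, l) = 13 + I*l**2 (w(I, l) = (I*l)*l + 13 = I*l**2 + 13 = 13 + I*l**2)
W = -627 (W = -11*57 = -627)
W*w(-6, 12) = -627*(13 - 6*12**2) = -627*(13 - 6*144) = -627*(13 - 864) = -627*(-851) = 533577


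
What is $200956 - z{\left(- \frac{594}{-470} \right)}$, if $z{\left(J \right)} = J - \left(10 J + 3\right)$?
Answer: $\frac{47228038}{235} \approx 2.0097 \cdot 10^{5}$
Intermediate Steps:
$z{\left(J \right)} = -3 - 9 J$ ($z{\left(J \right)} = J - \left(3 + 10 J\right) = -3 - 9 J$)
$200956 - z{\left(- \frac{594}{-470} \right)} = 200956 - \left(-3 - 9 \left(- \frac{594}{-470}\right)\right) = 200956 - \left(-3 - 9 \left(\left(-594\right) \left(- \frac{1}{470}\right)\right)\right) = 200956 - \left(-3 - \frac{2673}{235}\right) = 200956 - - \frac{3378}{235} = 200956 + \frac{3378}{235} = \frac{47228038}{235}$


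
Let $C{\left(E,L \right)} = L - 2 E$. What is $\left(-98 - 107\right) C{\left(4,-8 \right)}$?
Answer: $3280$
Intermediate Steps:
$\left(-98 - 107\right) C{\left(4,-8 \right)} = \left(-98 - 107\right) \left(-8 - 8\right) = - 205 \left(-8 - 8\right) = \left(-205\right) \left(-16\right) = 3280$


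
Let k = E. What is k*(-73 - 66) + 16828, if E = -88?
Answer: 29060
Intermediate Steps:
k = -88
k*(-73 - 66) + 16828 = -88*(-73 - 66) + 16828 = -88*(-139) + 16828 = 12232 + 16828 = 29060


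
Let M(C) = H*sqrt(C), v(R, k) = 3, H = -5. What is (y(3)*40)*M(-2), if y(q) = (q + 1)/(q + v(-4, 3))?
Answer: -400*I*sqrt(2)/3 ≈ -188.56*I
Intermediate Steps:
M(C) = -5*sqrt(C)
y(q) = (1 + q)/(3 + q) (y(q) = (q + 1)/(q + 3) = (1 + q)/(3 + q))
(y(3)*40)*M(-2) = (((1 + 3)/(3 + 3))*40)*(-5*I*sqrt(2)) = ((4/6)*40)*(-5*I*sqrt(2)) = (((1/6)*4)*40)*(-5*I*sqrt(2)) = ((2/3)*40)*(-5*I*sqrt(2)) = 80*(-5*I*sqrt(2))/3 = -400*I*sqrt(2)/3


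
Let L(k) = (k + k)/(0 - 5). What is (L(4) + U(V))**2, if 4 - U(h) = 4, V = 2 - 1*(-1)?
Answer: 64/25 ≈ 2.5600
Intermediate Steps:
V = 3 (V = 2 + 1 = 3)
U(h) = 0 (U(h) = 4 - 1*4 = 4 - 4 = 0)
L(k) = -2*k/5 (L(k) = (2*k)/(-5) = (2*k)*(-1/5) = -2*k/5)
(L(4) + U(V))**2 = (-2/5*4 + 0)**2 = (-8/5 + 0)**2 = (-8/5)**2 = 64/25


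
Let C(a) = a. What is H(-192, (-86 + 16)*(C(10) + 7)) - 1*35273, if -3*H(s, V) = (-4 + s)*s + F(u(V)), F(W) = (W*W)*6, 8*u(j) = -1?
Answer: -1530145/32 ≈ -47817.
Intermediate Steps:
u(j) = -⅛ (u(j) = (⅛)*(-1) = -⅛)
F(W) = 6*W² (F(W) = W²*6 = 6*W²)
H(s, V) = -1/32 - s*(-4 + s)/3 (H(s, V) = -((-4 + s)*s + 6*(-⅛)²)/3 = -(s*(-4 + s) + 6*(1/64))/3 = -(s*(-4 + s) + 3/32)/3 = -(3/32 + s*(-4 + s))/3 = -1/32 - s*(-4 + s)/3)
H(-192, (-86 + 16)*(C(10) + 7)) - 1*35273 = (-1/32 - ⅓*(-192)² + (4/3)*(-192)) - 1*35273 = (-1/32 - ⅓*36864 - 256) - 35273 = (-1/32 - 12288 - 256) - 35273 = -401409/32 - 35273 = -1530145/32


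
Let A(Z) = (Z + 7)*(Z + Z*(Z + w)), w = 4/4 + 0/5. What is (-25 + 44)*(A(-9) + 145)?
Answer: 361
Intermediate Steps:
w = 1 (w = 4*(¼) + 0*(⅕) = 1 + 0 = 1)
A(Z) = (7 + Z)*(Z + Z*(1 + Z)) (A(Z) = (Z + 7)*(Z + Z*(Z + 1)) = (7 + Z)*(Z + Z*(1 + Z)))
(-25 + 44)*(A(-9) + 145) = (-25 + 44)*(-9*(14 + (-9)² + 9*(-9)) + 145) = 19*(-9*(14 + 81 - 81) + 145) = 19*(-9*14 + 145) = 19*(-126 + 145) = 19*19 = 361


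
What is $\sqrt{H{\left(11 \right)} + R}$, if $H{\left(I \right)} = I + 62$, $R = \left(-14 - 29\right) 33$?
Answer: $i \sqrt{1346} \approx 36.688 i$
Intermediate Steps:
$R = -1419$ ($R = \left(-43\right) 33 = -1419$)
$H{\left(I \right)} = 62 + I$
$\sqrt{H{\left(11 \right)} + R} = \sqrt{\left(62 + 11\right) - 1419} = \sqrt{73 - 1419} = \sqrt{-1346} = i \sqrt{1346}$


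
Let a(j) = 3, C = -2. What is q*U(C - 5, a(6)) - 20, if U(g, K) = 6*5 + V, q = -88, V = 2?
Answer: -2836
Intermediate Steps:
U(g, K) = 32 (U(g, K) = 6*5 + 2 = 30 + 2 = 32)
q*U(C - 5, a(6)) - 20 = -88*32 - 20 = -2816 - 20 = -2836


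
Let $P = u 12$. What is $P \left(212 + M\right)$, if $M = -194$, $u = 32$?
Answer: $6912$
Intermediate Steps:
$P = 384$ ($P = 32 \cdot 12 = 384$)
$P \left(212 + M\right) = 384 \left(212 - 194\right) = 384 \cdot 18 = 6912$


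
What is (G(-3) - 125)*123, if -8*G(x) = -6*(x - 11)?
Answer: -33333/2 ≈ -16667.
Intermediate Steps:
G(x) = -33/4 + 3*x/4 (G(x) = -(-3)*(x - 11)/4 = -(-3)*(-11 + x)/4 = -(66 - 6*x)/8 = -33/4 + 3*x/4)
(G(-3) - 125)*123 = ((-33/4 + (¾)*(-3)) - 125)*123 = ((-33/4 - 9/4) - 125)*123 = (-21/2 - 125)*123 = -271/2*123 = -33333/2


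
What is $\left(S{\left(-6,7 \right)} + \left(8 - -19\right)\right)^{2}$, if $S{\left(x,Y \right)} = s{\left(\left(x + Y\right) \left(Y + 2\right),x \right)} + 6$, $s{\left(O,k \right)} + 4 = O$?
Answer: $1444$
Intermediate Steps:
$s{\left(O,k \right)} = -4 + O$
$S{\left(x,Y \right)} = 2 + \left(2 + Y\right) \left(Y + x\right)$ ($S{\left(x,Y \right)} = \left(-4 + \left(x + Y\right) \left(Y + 2\right)\right) + 6 = \left(-4 + \left(Y + x\right) \left(2 + Y\right)\right) + 6 = \left(-4 + \left(2 + Y\right) \left(Y + x\right)\right) + 6 = 2 + \left(2 + Y\right) \left(Y + x\right)$)
$\left(S{\left(-6,7 \right)} + \left(8 - -19\right)\right)^{2} = \left(\left(2 + 7^{2} + 2 \cdot 7 + 2 \left(-6\right) + 7 \left(-6\right)\right) + \left(8 - -19\right)\right)^{2} = \left(\left(2 + 49 + 14 - 12 - 42\right) + \left(8 + 19\right)\right)^{2} = \left(11 + 27\right)^{2} = 38^{2} = 1444$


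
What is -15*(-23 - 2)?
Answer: 375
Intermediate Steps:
-15*(-23 - 2) = -15*(-25) = 375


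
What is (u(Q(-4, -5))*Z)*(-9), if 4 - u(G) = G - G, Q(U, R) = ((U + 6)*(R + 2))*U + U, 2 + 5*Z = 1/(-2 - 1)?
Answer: 84/5 ≈ 16.800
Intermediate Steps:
Z = -7/15 (Z = -⅖ + 1/(5*(-2 - 1)) = -⅖ + (⅕)/(-3) = -⅖ + (⅕)*(-⅓) = -⅖ - 1/15 = -7/15 ≈ -0.46667)
Q(U, R) = U + U*(2 + R)*(6 + U) (Q(U, R) = ((6 + U)*(2 + R))*U + U = ((2 + R)*(6 + U))*U + U = U*(2 + R)*(6 + U) + U = U + U*(2 + R)*(6 + U))
u(G) = 4 (u(G) = 4 - (G - G) = 4 - 1*0 = 4 + 0 = 4)
(u(Q(-4, -5))*Z)*(-9) = (4*(-7/15))*(-9) = -28/15*(-9) = 84/5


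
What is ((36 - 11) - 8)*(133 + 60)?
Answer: 3281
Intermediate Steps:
((36 - 11) - 8)*(133 + 60) = (25 - 8)*193 = 17*193 = 3281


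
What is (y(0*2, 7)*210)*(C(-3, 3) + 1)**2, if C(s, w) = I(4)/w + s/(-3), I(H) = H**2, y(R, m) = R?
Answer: 0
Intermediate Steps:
C(s, w) = 16/w - s/3 (C(s, w) = 4**2/w + s/(-3) = 16/w + s*(-1/3) = 16/w - s/3)
(y(0*2, 7)*210)*(C(-3, 3) + 1)**2 = ((0*2)*210)*((16/3 - 1/3*(-3)) + 1)**2 = (0*210)*((16*(1/3) + 1) + 1)**2 = 0*((16/3 + 1) + 1)**2 = 0*(19/3 + 1)**2 = 0*(22/3)**2 = 0*(484/9) = 0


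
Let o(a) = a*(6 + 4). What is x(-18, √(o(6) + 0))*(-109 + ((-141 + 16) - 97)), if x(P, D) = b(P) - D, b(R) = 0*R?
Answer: 662*√15 ≈ 2563.9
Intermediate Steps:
b(R) = 0
o(a) = 10*a (o(a) = a*10 = 10*a)
x(P, D) = -D (x(P, D) = 0 - D = -D)
x(-18, √(o(6) + 0))*(-109 + ((-141 + 16) - 97)) = (-√(10*6 + 0))*(-109 + ((-141 + 16) - 97)) = (-√(60 + 0))*(-109 + (-125 - 97)) = (-√60)*(-109 - 222) = -2*√15*(-331) = 662*√15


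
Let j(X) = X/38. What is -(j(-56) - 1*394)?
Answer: 7514/19 ≈ 395.47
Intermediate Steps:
j(X) = X/38 (j(X) = X*(1/38) = X/38)
-(j(-56) - 1*394) = -((1/38)*(-56) - 1*394) = -(-28/19 - 394) = -1*(-7514/19) = 7514/19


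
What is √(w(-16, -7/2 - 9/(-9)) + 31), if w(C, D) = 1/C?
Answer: 3*√55/4 ≈ 5.5621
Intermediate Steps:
√(w(-16, -7/2 - 9/(-9)) + 31) = √(1/(-16) + 31) = √(-1/16 + 31) = √(495/16) = 3*√55/4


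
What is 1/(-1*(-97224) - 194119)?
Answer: -1/96895 ≈ -1.0320e-5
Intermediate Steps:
1/(-1*(-97224) - 194119) = 1/(97224 - 194119) = 1/(-96895) = -1/96895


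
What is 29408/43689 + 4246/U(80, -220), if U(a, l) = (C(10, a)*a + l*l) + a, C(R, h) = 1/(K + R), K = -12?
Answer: 805013507/1058147580 ≈ 0.76078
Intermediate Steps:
C(R, h) = 1/(-12 + R)
U(a, l) = l² + a/2 (U(a, l) = (a/(-12 + 10) + l*l) + a = (a/(-2) + l²) + a = (-a/2 + l²) + a = (l² - a/2) + a = l² + a/2)
29408/43689 + 4246/U(80, -220) = 29408/43689 + 4246/((-220)² + (½)*80) = 29408*(1/43689) + 4246/(48400 + 40) = 29408/43689 + 4246/48440 = 29408/43689 + 4246*(1/48440) = 29408/43689 + 2123/24220 = 805013507/1058147580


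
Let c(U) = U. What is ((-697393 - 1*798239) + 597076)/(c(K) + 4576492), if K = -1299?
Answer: -898556/4575193 ≈ -0.19640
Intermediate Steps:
((-697393 - 1*798239) + 597076)/(c(K) + 4576492) = ((-697393 - 1*798239) + 597076)/(-1299 + 4576492) = ((-697393 - 798239) + 597076)/4575193 = (-1495632 + 597076)*(1/4575193) = -898556*1/4575193 = -898556/4575193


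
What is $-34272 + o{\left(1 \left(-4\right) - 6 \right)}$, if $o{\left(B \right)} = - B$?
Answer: $-34262$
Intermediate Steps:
$-34272 + o{\left(1 \left(-4\right) - 6 \right)} = -34272 - \left(1 \left(-4\right) - 6\right) = -34272 - \left(-4 - 6\right) = -34272 - -10 = -34272 + 10 = -34262$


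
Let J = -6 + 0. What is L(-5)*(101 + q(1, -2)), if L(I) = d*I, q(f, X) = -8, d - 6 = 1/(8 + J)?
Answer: -6045/2 ≈ -3022.5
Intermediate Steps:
J = -6
d = 13/2 (d = 6 + 1/(8 - 6) = 6 + 1/2 = 6 + ½ = 13/2 ≈ 6.5000)
L(I) = 13*I/2
L(-5)*(101 + q(1, -2)) = ((13/2)*(-5))*(101 - 8) = -65/2*93 = -6045/2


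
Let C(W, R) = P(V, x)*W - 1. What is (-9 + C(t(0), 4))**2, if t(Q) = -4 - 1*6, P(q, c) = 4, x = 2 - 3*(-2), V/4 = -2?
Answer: 2500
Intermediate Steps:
V = -8 (V = 4*(-2) = -8)
x = 8 (x = 2 + 6 = 8)
t(Q) = -10 (t(Q) = -4 - 6 = -10)
C(W, R) = -1 + 4*W (C(W, R) = 4*W - 1 = -1 + 4*W)
(-9 + C(t(0), 4))**2 = (-9 + (-1 + 4*(-10)))**2 = (-9 + (-1 - 40))**2 = (-9 - 41)**2 = (-50)**2 = 2500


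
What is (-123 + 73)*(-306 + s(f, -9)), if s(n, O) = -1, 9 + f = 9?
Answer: 15350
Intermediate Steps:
f = 0 (f = -9 + 9 = 0)
(-123 + 73)*(-306 + s(f, -9)) = (-123 + 73)*(-306 - 1) = -50*(-307) = 15350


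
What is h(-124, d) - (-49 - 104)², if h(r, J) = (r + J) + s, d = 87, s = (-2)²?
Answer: -23442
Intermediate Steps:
s = 4
h(r, J) = 4 + J + r (h(r, J) = (r + J) + 4 = (J + r) + 4 = 4 + J + r)
h(-124, d) - (-49 - 104)² = (4 + 87 - 124) - (-49 - 104)² = -33 - 1*(-153)² = -33 - 1*23409 = -33 - 23409 = -23442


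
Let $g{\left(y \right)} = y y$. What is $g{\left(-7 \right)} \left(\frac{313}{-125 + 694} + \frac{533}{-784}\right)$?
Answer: $- \frac{57885}{9104} \approx -6.3582$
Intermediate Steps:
$g{\left(y \right)} = y^{2}$
$g{\left(-7 \right)} \left(\frac{313}{-125 + 694} + \frac{533}{-784}\right) = \left(-7\right)^{2} \left(\frac{313}{-125 + 694} + \frac{533}{-784}\right) = 49 \left(\frac{313}{569} + 533 \left(- \frac{1}{784}\right)\right) = 49 \left(313 \cdot \frac{1}{569} - \frac{533}{784}\right) = 49 \left(\frac{313}{569} - \frac{533}{784}\right) = 49 \left(- \frac{57885}{446096}\right) = - \frac{57885}{9104}$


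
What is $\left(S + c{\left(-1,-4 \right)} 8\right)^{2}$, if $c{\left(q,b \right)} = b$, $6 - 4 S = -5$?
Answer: $\frac{13689}{16} \approx 855.56$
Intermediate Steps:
$S = \frac{11}{4}$ ($S = \frac{3}{2} - - \frac{5}{4} = \frac{3}{2} + \frac{5}{4} = \frac{11}{4} \approx 2.75$)
$\left(S + c{\left(-1,-4 \right)} 8\right)^{2} = \left(\frac{11}{4} - 32\right)^{2} = \left(- \frac{117}{4}\right)^{2} = \frac{13689}{16}$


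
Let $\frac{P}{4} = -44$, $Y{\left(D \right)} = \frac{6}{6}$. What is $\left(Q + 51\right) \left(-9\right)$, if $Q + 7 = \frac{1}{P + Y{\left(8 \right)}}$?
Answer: $- \frac{69291}{175} \approx -395.95$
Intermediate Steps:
$Y{\left(D \right)} = 1$ ($Y{\left(D \right)} = 6 \cdot \frac{1}{6} = 1$)
$P = -176$ ($P = 4 \left(-44\right) = -176$)
$Q = - \frac{1226}{175}$ ($Q = -7 + \frac{1}{-176 + 1} = -7 + \frac{1}{-175} = -7 - \frac{1}{175} = - \frac{1226}{175} \approx -7.0057$)
$\left(Q + 51\right) \left(-9\right) = \left(- \frac{1226}{175} + 51\right) \left(-9\right) = \frac{7699}{175} \left(-9\right) = - \frac{69291}{175}$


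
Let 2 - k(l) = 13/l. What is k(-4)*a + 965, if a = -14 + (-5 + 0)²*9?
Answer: 8291/4 ≈ 2072.8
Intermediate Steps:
k(l) = 2 - 13/l
a = 211 (a = -14 + (-5)²*9 = -14 + 25*9 = -14 + 225 = 211)
k(-4)*a + 965 = (2 - 13/(-4))*211 + 965 = (2 - 13*(-¼))*211 + 965 = (2 + 13/4)*211 + 965 = (21/4)*211 + 965 = 4431/4 + 965 = 8291/4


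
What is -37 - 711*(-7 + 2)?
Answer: 3518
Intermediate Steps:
-37 - 711*(-7 + 2) = -37 - 711*(-5) = -37 - 79*(-45) = -37 + 3555 = 3518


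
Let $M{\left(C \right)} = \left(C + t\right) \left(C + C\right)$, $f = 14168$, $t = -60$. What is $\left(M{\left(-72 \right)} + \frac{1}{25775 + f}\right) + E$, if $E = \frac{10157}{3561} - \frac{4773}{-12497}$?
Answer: $\frac{33793154728647391}{1777536076431} \approx 19011.0$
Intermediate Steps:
$M{\left(C \right)} = 2 C \left(-60 + C\right)$ ($M{\left(C \right)} = \left(C - 60\right) \left(C + C\right) = \left(-60 + C\right) 2 C = 2 C \left(-60 + C\right)$)
$E = \frac{143928682}{44501817}$ ($E = 10157 \cdot \frac{1}{3561} - - \frac{4773}{12497} = \frac{10157}{3561} + \frac{4773}{12497} = \frac{143928682}{44501817} \approx 3.2342$)
$\left(M{\left(-72 \right)} + \frac{1}{25775 + f}\right) + E = \left(2 \left(-72\right) \left(-60 - 72\right) + \frac{1}{25775 + 14168}\right) + \frac{143928682}{44501817} = \left(2 \left(-72\right) \left(-132\right) + \frac{1}{39943}\right) + \frac{143928682}{44501817} = \left(19008 + \frac{1}{39943}\right) + \frac{143928682}{44501817} = \frac{759236545}{39943} + \frac{143928682}{44501817} = \frac{33793154728647391}{1777536076431}$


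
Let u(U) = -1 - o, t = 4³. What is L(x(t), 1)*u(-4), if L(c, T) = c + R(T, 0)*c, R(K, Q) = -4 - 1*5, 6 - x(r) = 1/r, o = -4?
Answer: -1149/8 ≈ -143.63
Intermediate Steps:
t = 64
u(U) = 3 (u(U) = -1 - 1*(-4) = -1 + 4 = 3)
x(r) = 6 - 1/r
R(K, Q) = -9 (R(K, Q) = -4 - 5 = -9)
L(c, T) = -8*c (L(c, T) = c - 9*c = -8*c)
L(x(t), 1)*u(-4) = -8*(6 - 1/64)*3 = -8*383/64*3 = -383/8*3 = -1149/8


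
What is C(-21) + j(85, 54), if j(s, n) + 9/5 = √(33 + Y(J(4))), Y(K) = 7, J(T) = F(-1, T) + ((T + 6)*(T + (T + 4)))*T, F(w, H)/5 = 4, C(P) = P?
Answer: -114/5 + 2*√10 ≈ -16.475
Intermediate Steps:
F(w, H) = 20 (F(w, H) = 5*4 = 20)
J(T) = 20 + T*(4 + 2*T)*(6 + T) (J(T) = 20 + ((T + 6)*(T + (T + 4)))*T = 20 + ((6 + T)*(T + (4 + T)))*T = 20 + ((6 + T)*(4 + 2*T))*T = 20 + ((4 + 2*T)*(6 + T))*T = 20 + T*(4 + 2*T)*(6 + T))
j(s, n) = -9/5 + 2*√10 (j(s, n) = -9/5 + √(33 + 7) = -9/5 + √40 = -9/5 + 2*√10)
C(-21) + j(85, 54) = -21 + (-9/5 + 2*√10) = -114/5 + 2*√10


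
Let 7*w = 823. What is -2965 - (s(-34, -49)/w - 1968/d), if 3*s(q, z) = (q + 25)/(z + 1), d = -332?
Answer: -3247058197/1092944 ≈ -2970.9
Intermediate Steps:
w = 823/7 (w = (⅐)*823 = 823/7 ≈ 117.57)
s(q, z) = (25 + q)/(3*(1 + z)) (s(q, z) = ((q + 25)/(z + 1))/3 = ((25 + q)/(1 + z))/3 = (25 + q)/(3*(1 + z)))
-2965 - (s(-34, -49)/w - 1968/d) = -2965 - (((25 - 34)/(3*(1 - 49)))/(823/7) - 1968/(-332)) = -2965 - (((⅓)*(-9)/(-48))*(7/823) - 1968*(-1/332)) = -2965 - (((⅓)*(-1/48)*(-9))*(7/823) + 492/83) = -2965 - ((1/16)*(7/823) + 492/83) = -2965 - (7/13168 + 492/83) = -2965 - 1*6479237/1092944 = -2965 - 6479237/1092944 = -3247058197/1092944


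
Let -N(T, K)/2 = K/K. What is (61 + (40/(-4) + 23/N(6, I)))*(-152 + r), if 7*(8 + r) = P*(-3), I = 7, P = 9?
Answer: -90613/14 ≈ -6472.4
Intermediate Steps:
N(T, K) = -2 (N(T, K) = -2*K/K = -2*1 = -2)
r = -83/7 (r = -8 + (9*(-3))/7 = -8 + (1/7)*(-27) = -8 - 27/7 = -83/7 ≈ -11.857)
(61 + (40/(-4) + 23/N(6, I)))*(-152 + r) = (61 + (40/(-4) + 23/(-2)))*(-152 - 83/7) = (61 + (40*(-1/4) + 23*(-1/2)))*(-1147/7) = (61 + (-10 - 23/2))*(-1147/7) = (61 - 43/2)*(-1147/7) = (79/2)*(-1147/7) = -90613/14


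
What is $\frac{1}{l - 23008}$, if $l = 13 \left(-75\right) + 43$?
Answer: $- \frac{1}{23940} \approx -4.1771 \cdot 10^{-5}$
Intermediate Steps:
$l = -932$ ($l = -975 + 43 = -932$)
$\frac{1}{l - 23008} = \frac{1}{-932 - 23008} = \frac{1}{-23940} = - \frac{1}{23940}$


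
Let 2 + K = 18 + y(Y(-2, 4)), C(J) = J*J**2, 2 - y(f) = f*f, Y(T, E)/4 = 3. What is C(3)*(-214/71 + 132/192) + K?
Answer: -214497/1136 ≈ -188.82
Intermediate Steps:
Y(T, E) = 12 (Y(T, E) = 4*3 = 12)
y(f) = 2 - f**2 (y(f) = 2 - f*f = 2 - f**2)
C(J) = J**3
K = -126 (K = -2 + (18 + (2 - 1*12**2)) = -2 + (18 + (2 - 1*144)) = -2 + (18 + (2 - 144)) = -2 + (18 - 142) = -2 - 124 = -126)
C(3)*(-214/71 + 132/192) + K = 3**3*(-214/71 + 132/192) - 126 = 27*(-214*1/71 + 132*(1/192)) - 126 = 27*(-214/71 + 11/16) - 126 = 27*(-2643/1136) - 126 = -71361/1136 - 126 = -214497/1136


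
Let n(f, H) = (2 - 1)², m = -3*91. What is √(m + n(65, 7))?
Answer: 4*I*√17 ≈ 16.492*I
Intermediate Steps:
m = -273
n(f, H) = 1 (n(f, H) = 1² = 1)
√(m + n(65, 7)) = √(-273 + 1) = √(-272) = 4*I*√17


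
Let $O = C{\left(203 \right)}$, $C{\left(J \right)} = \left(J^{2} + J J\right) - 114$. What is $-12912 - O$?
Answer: $-95216$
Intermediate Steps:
$C{\left(J \right)} = -114 + 2 J^{2}$ ($C{\left(J \right)} = \left(J^{2} + J^{2}\right) - 114 = 2 J^{2} - 114 = -114 + 2 J^{2}$)
$O = 82304$ ($O = -114 + 2 \cdot 203^{2} = -114 + 2 \cdot 41209 = -114 + 82418 = 82304$)
$-12912 - O = -12912 - 82304 = -95216$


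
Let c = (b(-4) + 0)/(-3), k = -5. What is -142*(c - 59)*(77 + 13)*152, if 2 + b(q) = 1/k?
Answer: 113186496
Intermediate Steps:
b(q) = -11/5 (b(q) = -2 + 1/(-5) = -2 - 1/5 = -11/5)
c = 11/15 (c = (-11/5 + 0)/(-3) = -11/5*(-1/3) = 11/15 ≈ 0.73333)
-142*(c - 59)*(77 + 13)*152 = -142*(11/15 - 59)*(77 + 13)*152 = -(-124108)*90/15*152 = -142*(-5244)*152 = 744648*152 = 113186496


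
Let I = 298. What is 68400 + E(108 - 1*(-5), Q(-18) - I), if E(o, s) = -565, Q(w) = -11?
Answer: 67835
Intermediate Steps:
68400 + E(108 - 1*(-5), Q(-18) - I) = 68400 - 565 = 67835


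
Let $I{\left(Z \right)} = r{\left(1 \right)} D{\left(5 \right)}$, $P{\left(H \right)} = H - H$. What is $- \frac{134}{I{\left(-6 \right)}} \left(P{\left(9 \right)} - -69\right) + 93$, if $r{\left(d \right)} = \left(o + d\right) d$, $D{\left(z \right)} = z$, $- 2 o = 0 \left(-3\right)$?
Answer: $- \frac{8781}{5} \approx -1756.2$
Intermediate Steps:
$P{\left(H \right)} = 0$
$o = 0$ ($o = - \frac{0 \left(-3\right)}{2} = \left(- \frac{1}{2}\right) 0 = 0$)
$r{\left(d \right)} = d^{2}$ ($r{\left(d \right)} = \left(0 + d\right) d = d d = d^{2}$)
$I{\left(Z \right)} = 5$ ($I{\left(Z \right)} = 1^{2} \cdot 5 = 1 \cdot 5 = 5$)
$- \frac{134}{I{\left(-6 \right)}} \left(P{\left(9 \right)} - -69\right) + 93 = - \frac{134}{5} \left(0 - -69\right) + 93 = \left(-134\right) \frac{1}{5} \left(0 + 69\right) + 93 = \left(- \frac{134}{5}\right) 69 + 93 = - \frac{9246}{5} + 93 = - \frac{8781}{5}$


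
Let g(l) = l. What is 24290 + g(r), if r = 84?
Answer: 24374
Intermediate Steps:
24290 + g(r) = 24290 + 84 = 24374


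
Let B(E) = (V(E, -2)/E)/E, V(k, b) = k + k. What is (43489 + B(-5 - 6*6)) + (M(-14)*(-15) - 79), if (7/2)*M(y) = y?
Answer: 1782268/41 ≈ 43470.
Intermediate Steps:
V(k, b) = 2*k
M(y) = 2*y/7
B(E) = 2/E (B(E) = ((2*E)/E)/E = 2/E)
(43489 + B(-5 - 6*6)) + (M(-14)*(-15) - 79) = (43489 + 2/(-5 - 6*6)) + (((2/7)*(-14))*(-15) - 79) = (43489 + 2/(-5 - 36)) + (-4*(-15) - 79) = (43489 + 2/(-41)) + (60 - 79) = (43489 + 2*(-1/41)) - 19 = (43489 - 2/41) - 19 = 1783047/41 - 19 = 1782268/41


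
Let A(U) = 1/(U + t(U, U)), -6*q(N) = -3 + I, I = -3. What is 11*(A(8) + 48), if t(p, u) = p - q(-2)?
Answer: 7931/15 ≈ 528.73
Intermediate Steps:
q(N) = 1 (q(N) = -(-3 - 3)/6 = -1/6*(-6) = 1)
t(p, u) = -1 + p (t(p, u) = p - 1*1 = p - 1 = -1 + p)
A(U) = 1/(-1 + 2*U) (A(U) = 1/(U + (-1 + U)) = 1/(-1 + 2*U))
11*(A(8) + 48) = 11*(1/(-1 + 2*8) + 48) = 11*(1/(-1 + 16) + 48) = 11*(1/15 + 48) = 11*(721/15) = 7931/15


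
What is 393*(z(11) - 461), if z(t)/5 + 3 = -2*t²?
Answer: -662598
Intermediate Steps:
z(t) = -15 - 10*t² (z(t) = -15 + 5*(-2*t²) = -15 - 10*t²)
393*(z(11) - 461) = 393*((-15 - 10*11²) - 461) = 393*((-15 - 10*121) - 461) = 393*((-15 - 1210) - 461) = 393*(-1225 - 461) = 393*(-1686) = -662598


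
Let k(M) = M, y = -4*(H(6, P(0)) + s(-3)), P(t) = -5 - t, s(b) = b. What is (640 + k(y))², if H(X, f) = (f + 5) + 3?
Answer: 409600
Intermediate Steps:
H(X, f) = 8 + f (H(X, f) = (5 + f) + 3 = 8 + f)
y = 0 (y = -4*((8 + (-5 - 1*0)) - 3) = -4*((8 + (-5 + 0)) - 3) = -4*((8 - 5) - 3) = -4*(3 - 3) = -4*0 = 0)
(640 + k(y))² = (640 + 0)² = 640² = 409600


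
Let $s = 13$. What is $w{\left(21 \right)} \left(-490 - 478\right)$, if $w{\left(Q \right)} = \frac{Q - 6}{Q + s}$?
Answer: $- \frac{7260}{17} \approx -427.06$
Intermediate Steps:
$w{\left(Q \right)} = \frac{-6 + Q}{13 + Q}$ ($w{\left(Q \right)} = \frac{Q - 6}{Q + 13} = \frac{-6 + Q}{13 + Q}$)
$w{\left(21 \right)} \left(-490 - 478\right) = \frac{-6 + 21}{13 + 21} \left(-490 - 478\right) = \frac{1}{34} \cdot 15 \left(-968\right) = \frac{15}{34} \left(-968\right) = - \frac{7260}{17}$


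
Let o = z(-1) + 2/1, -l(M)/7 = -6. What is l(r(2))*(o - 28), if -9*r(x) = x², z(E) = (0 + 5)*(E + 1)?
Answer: -1092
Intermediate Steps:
z(E) = 5 + 5*E (z(E) = 5*(1 + E) = 5 + 5*E)
r(x) = -x²/9
l(M) = 42 (l(M) = -7*(-6) = 42)
o = 2 (o = (5 + 5*(-1)) + 2/1 = (5 - 5) + 1*2 = 0 + 2 = 2)
l(r(2))*(o - 28) = 42*(2 - 28) = 42*(-26) = -1092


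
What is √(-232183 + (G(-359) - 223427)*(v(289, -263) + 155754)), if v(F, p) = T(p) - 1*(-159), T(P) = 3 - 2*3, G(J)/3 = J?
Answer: I*√35002650823 ≈ 1.8709e+5*I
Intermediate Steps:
G(J) = 3*J
T(P) = -3 (T(P) = 3 - 6 = -3)
v(F, p) = 156 (v(F, p) = -3 - 1*(-159) = -3 + 159 = 156)
√(-232183 + (G(-359) - 223427)*(v(289, -263) + 155754)) = √(-232183 + (3*(-359) - 223427)*(156 + 155754)) = √(-232183 + (-1077 - 223427)*155910) = √(-232183 - 224504*155910) = √(-232183 - 35002418640) = √(-35002650823) = I*√35002650823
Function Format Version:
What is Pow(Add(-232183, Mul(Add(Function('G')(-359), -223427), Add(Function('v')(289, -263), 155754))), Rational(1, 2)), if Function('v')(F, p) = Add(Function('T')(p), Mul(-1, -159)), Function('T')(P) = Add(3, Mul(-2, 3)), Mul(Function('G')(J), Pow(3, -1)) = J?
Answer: Mul(I, Pow(35002650823, Rational(1, 2))) ≈ Mul(1.8709e+5, I)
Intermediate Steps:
Function('G')(J) = Mul(3, J)
Function('T')(P) = -3 (Function('T')(P) = Add(3, -6) = -3)
Function('v')(F, p) = 156 (Function('v')(F, p) = Add(-3, Mul(-1, -159)) = Add(-3, 159) = 156)
Pow(Add(-232183, Mul(Add(Function('G')(-359), -223427), Add(Function('v')(289, -263), 155754))), Rational(1, 2)) = Pow(Add(-232183, Mul(Add(Mul(3, -359), -223427), Add(156, 155754))), Rational(1, 2)) = Pow(Add(-232183, Mul(Add(-1077, -223427), 155910)), Rational(1, 2)) = Pow(Add(-232183, Mul(-224504, 155910)), Rational(1, 2)) = Pow(Add(-232183, -35002418640), Rational(1, 2)) = Pow(-35002650823, Rational(1, 2)) = Mul(I, Pow(35002650823, Rational(1, 2)))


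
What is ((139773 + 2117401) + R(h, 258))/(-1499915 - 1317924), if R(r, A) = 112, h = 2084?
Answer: -2257286/2817839 ≈ -0.80107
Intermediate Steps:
((139773 + 2117401) + R(h, 258))/(-1499915 - 1317924) = ((139773 + 2117401) + 112)/(-1499915 - 1317924) = (2257174 + 112)/(-2817839) = 2257286*(-1/2817839) = -2257286/2817839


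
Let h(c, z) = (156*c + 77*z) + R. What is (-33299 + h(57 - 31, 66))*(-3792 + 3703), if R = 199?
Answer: 2132618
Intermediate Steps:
h(c, z) = 199 + 77*z + 156*c (h(c, z) = (156*c + 77*z) + 199 = (77*z + 156*c) + 199 = 199 + 77*z + 156*c)
(-33299 + h(57 - 31, 66))*(-3792 + 3703) = (-33299 + (199 + 77*66 + 156*(57 - 31)))*(-3792 + 3703) = (-33299 + (199 + 5082 + 156*26))*(-89) = (-33299 + (199 + 5082 + 4056))*(-89) = (-33299 + 9337)*(-89) = -23962*(-89) = 2132618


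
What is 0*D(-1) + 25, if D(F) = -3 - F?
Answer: 25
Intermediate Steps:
0*D(-1) + 25 = 0*(-3 - 1*(-1)) + 25 = 0*(-3 + 1) + 25 = 0*(-2) + 25 = 0 + 25 = 25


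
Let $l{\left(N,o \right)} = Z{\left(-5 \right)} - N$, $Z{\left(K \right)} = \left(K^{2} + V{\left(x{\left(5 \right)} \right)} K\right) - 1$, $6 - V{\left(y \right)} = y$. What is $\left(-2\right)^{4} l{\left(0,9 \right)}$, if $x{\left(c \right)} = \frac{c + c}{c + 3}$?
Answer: $4$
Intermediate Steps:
$x{\left(c \right)} = \frac{2 c}{3 + c}$
$V{\left(y \right)} = 6 - y$
$Z{\left(K \right)} = -1 + K^{2} + \frac{19 K}{4}$ ($Z{\left(K \right)} = \left(K^{2} + \left(6 - 2 \cdot 5 \frac{1}{3 + 5}\right) K\right) - 1 = \left(K^{2} + \left(6 - 2 \cdot 5 \cdot \frac{1}{8}\right) K\right) - 1 = \left(K^{2} + \left(6 - \frac{5}{4}\right) K\right) - 1 = \left(K^{2} + \frac{19 K}{4}\right) - 1 = -1 + K^{2} + \frac{19 K}{4}$)
$l{\left(N,o \right)} = \frac{1}{4} - N$ ($l{\left(N,o \right)} = \left(-1 + \left(-5\right)^{2} + \frac{19}{4} \left(-5\right)\right) - N = \left(-1 + 25 - \frac{95}{4}\right) - N = \frac{1}{4} - N$)
$\left(-2\right)^{4} l{\left(0,9 \right)} = \left(-2\right)^{4} \left(\frac{1}{4} - 0\right) = 16 \left(\frac{1}{4} + 0\right) = 16 \cdot \frac{1}{4} = 4$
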